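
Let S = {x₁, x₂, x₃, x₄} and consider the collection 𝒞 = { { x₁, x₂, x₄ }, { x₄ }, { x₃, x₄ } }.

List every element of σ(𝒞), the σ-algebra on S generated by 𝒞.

Begin from { {  }, { x₄ }, { x₃, x₄ }, { x₁, x₂, x₄ }, S } (that is, 𝒞 plus ∅ and S).
Step 1 (3 new):
  { x₃ }  = ᶜ of { x₁, x₂, x₄ }
  { x₁, x₂ }  = ᶜ of { x₃, x₄ }
  { x₁, x₂, x₃ }  = ᶜ of { x₄ }
  (now 8)
Step 2: already closed under ᶜ and ∪.

σ(𝒞) = { {  }, { x₃ }, { x₄ }, { x₁, x₂ }, { x₃, x₄ }, { x₁, x₂, x₃ }, { x₁, x₂, x₄ }, S }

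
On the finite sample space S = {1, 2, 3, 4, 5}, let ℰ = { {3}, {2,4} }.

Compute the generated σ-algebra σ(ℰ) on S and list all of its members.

Start: ℰ ∪ {∅, S} = { {}, {3}, {2,4}, S }.
Iteration 1. New:
  {1,3,5}  = complement {2,4}
  {2,3,4}  = {3} ∪ {2,4}
  {1,2,4,5}  = complement {3}
Iteration 2. New:
  {1,5}  = complement {2,3,4}
Iteration 3: already closed under ᶜ and ∪.

σ(ℰ) = { {}, {3}, {1,5}, {2,4}, {1,3,5}, {2,3,4}, {1,2,4,5}, S }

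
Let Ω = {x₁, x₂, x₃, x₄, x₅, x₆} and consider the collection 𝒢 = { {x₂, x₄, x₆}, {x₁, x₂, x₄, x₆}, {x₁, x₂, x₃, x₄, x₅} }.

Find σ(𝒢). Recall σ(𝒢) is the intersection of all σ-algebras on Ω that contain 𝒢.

Take S₀ = 𝒢 ∪ {∅, Ω} = { ∅, {x₂, x₄, x₆}, {x₁, x₂, x₄, x₆}, {x₁, x₂, x₃, x₄, x₅}, Ω }.
Round 1: +3 →
  {x₆}  = complement {x₁, x₂, x₃, x₄, x₅}
  {x₃, x₅}  = complement {x₁, x₂, x₄, x₆}
  {x₁, x₃, x₅}  = complement {x₂, x₄, x₆}
  |family| = 8
Round 2: 3 new —
  {x₃, x₅, x₆}  = {x₃, x₅} ∪ {x₆}
  {x₁, x₃, x₅, x₆}  = {x₁, x₃, x₅} ∪ {x₆}
  {x₂, x₃, x₄, x₅, x₆}  = {x₂, x₄, x₆} ∪ {x₃, x₅}
  |family| = 11
Round 3: 3 new —
  {x₁}  = complement {x₂, x₃, x₄, x₅, x₆}
  {x₂, x₄}  = complement {x₁, x₃, x₅, x₆}
  {x₁, x₂, x₄}  = complement {x₃, x₅, x₆}
  |family| = 14
Round 4. New:
  {x₁, x₆}  = {x₁} ∪ {x₆}
  {x₂, x₃, x₄, x₅}  = {x₃, x₅} ∪ {x₂, x₄}
  |family| = 16
Round 5: no new sets; the family is a σ-algebra.

|σ(𝒢)| = 16.  σ(𝒢) = { ∅, {x₁}, {x₆}, {x₁, x₆}, {x₂, x₄}, {x₃, x₅}, {x₁, x₂, x₄}, {x₁, x₃, x₅}, {x₂, x₄, x₆}, {x₃, x₅, x₆}, {x₁, x₂, x₄, x₆}, {x₁, x₃, x₅, x₆}, {x₂, x₃, x₄, x₅}, {x₁, x₂, x₃, x₄, x₅}, {x₂, x₃, x₄, x₅, x₆}, Ω }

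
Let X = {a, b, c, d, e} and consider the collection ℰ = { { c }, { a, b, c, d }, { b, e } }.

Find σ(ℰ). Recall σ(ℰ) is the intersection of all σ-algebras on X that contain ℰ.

Take S₀ = ℰ ∪ {∅, X} = { ∅, { c }, { b, e }, { a, b, c, d }, X }.
Pass 1: 4 new —
  { e }  = { a, b, c, d }ᶜ
  { a, c, d }  = { b, e }ᶜ
  { b, c, e }  = { c } ∪ { b, e }
  { a, b, d, e }  = { c }ᶜ
  [9 total]
Pass 2: +3 →
  { a, d }  = { b, c, e }ᶜ
  { c, e }  = { e } ∪ { c }
  { a, c, d, e }  = { e } ∪ { a, c, d }
  [12 total]
Pass 3: 3 new —
  { b }  = { a, c, d, e }ᶜ
  { a, b, d }  = { c, e }ᶜ
  { a, d, e }  = { a, d } ∪ { e }
  [15 total]
Pass 4 (1 new):
  { b, c }  = { a, d, e }ᶜ
  [16 total]
Pass 5: no new sets; the family is a σ-algebra.

|σ(ℰ)| = 16.  σ(ℰ) = { ∅, { b }, { c }, { e }, { a, d }, { b, c }, { b, e }, { c, e }, { a, b, d }, { a, c, d }, { a, d, e }, { b, c, e }, { a, b, c, d }, { a, b, d, e }, { a, c, d, e }, X }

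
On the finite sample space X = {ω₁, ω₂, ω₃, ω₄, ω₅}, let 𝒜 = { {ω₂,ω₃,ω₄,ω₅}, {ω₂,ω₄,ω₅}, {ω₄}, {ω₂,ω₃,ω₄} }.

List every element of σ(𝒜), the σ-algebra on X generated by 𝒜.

Start: 𝒜 ∪ {∅, X} = { ∅, {ω₄}, {ω₂,ω₃,ω₄}, {ω₂,ω₄,ω₅}, {ω₂,ω₃,ω₄,ω₅}, X }.
Iteration 1: +4 →
  {ω₁}  = complement {ω₂,ω₃,ω₄,ω₅}
  {ω₁,ω₃}  = complement {ω₂,ω₄,ω₅}
  {ω₁,ω₅}  = complement {ω₂,ω₃,ω₄}
  {ω₁,ω₂,ω₃,ω₅}  = complement {ω₄}
  — 10 sets.
Iteration 2 adds 6:
  {ω₁,ω₄}  = {ω₄} ∪ {ω₁}
  {ω₁,ω₃,ω₄}  = {ω₁,ω₃} ∪ {ω₄}
  {ω₁,ω₃,ω₅}  = {ω₁,ω₃} ∪ {ω₁,ω₅}
  {ω₁,ω₄,ω₅}  = {ω₁,ω₅} ∪ {ω₄}
  {ω₁,ω₂,ω₃,ω₄}  = {ω₂,ω₃,ω₄} ∪ {ω₁,ω₃}
  {ω₁,ω₂,ω₄,ω₅}  = {ω₁,ω₅} ∪ {ω₂,ω₄,ω₅}
  — 16 sets.
Iteration 3: 7 new —
  {ω₃}  = complement {ω₁,ω₂,ω₄,ω₅}
  {ω₅}  = complement {ω₁,ω₂,ω₃,ω₄}
  {ω₂,ω₃}  = complement {ω₁,ω₄,ω₅}
  {ω₂,ω₄}  = complement {ω₁,ω₃,ω₅}
  {ω₂,ω₅}  = complement {ω₁,ω₃,ω₄}
  {ω₂,ω₃,ω₅}  = complement {ω₁,ω₄}
  {ω₁,ω₃,ω₄,ω₅}  = {ω₁,ω₄,ω₅} ∪ {ω₁,ω₃,ω₄}
  — 23 sets.
Iteration 4 adds 7:
  {ω₂}  = complement {ω₁,ω₃,ω₄,ω₅}
  {ω₃,ω₄}  = {ω₃} ∪ {ω₄}
  {ω₃,ω₅}  = {ω₅} ∪ {ω₃}
  {ω₄,ω₅}  = {ω₅} ∪ {ω₄}
  {ω₁,ω₂,ω₃}  = {ω₂,ω₃} ∪ {ω₁,ω₃}
  {ω₁,ω₂,ω₄}  = {ω₁,ω₄} ∪ {ω₂,ω₄}
  {ω₁,ω₂,ω₅}  = {ω₂,ω₅} ∪ {ω₁,ω₅}
  — 30 sets.
Iteration 5: +2 →
  {ω₁,ω₂}  = {ω₂} ∪ {ω₁}
  {ω₃,ω₄,ω₅}  = {ω₃,ω₄} ∪ {ω₅}
  — 32 sets.
Iteration 6: stable.

Hence σ(𝒜) has 32 members: { ∅, {ω₁}, {ω₂}, {ω₃}, {ω₄}, {ω₅}, {ω₁,ω₂}, {ω₁,ω₃}, {ω₁,ω₄}, {ω₁,ω₅}, {ω₂,ω₃}, {ω₂,ω₄}, {ω₂,ω₅}, {ω₃,ω₄}, {ω₃,ω₅}, {ω₄,ω₅}, {ω₁,ω₂,ω₃}, {ω₁,ω₂,ω₄}, {ω₁,ω₂,ω₅}, {ω₁,ω₃,ω₄}, {ω₁,ω₃,ω₅}, {ω₁,ω₄,ω₅}, {ω₂,ω₃,ω₄}, {ω₂,ω₃,ω₅}, {ω₂,ω₄,ω₅}, {ω₃,ω₄,ω₅}, {ω₁,ω₂,ω₃,ω₄}, {ω₁,ω₂,ω₃,ω₅}, {ω₁,ω₂,ω₄,ω₅}, {ω₁,ω₃,ω₄,ω₅}, {ω₂,ω₃,ω₄,ω₅}, X }.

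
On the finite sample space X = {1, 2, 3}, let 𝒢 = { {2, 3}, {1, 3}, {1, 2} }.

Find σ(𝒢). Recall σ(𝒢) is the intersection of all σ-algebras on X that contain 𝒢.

Begin from { {}, {1, 2}, {1, 3}, {2, 3}, X } (that is, 𝒢 plus ∅ and X).
Iteration 1. New:
  {1}  = {2, 3}ᶜ
  {2}  = {1, 3}ᶜ
  {3}  = {1, 2}ᶜ
  — 8 sets.
Iteration 2: no new sets; the family is a σ-algebra.

Hence σ(𝒢) has 8 members: { {}, {1}, {2}, {3}, {1, 2}, {1, 3}, {2, 3}, X }.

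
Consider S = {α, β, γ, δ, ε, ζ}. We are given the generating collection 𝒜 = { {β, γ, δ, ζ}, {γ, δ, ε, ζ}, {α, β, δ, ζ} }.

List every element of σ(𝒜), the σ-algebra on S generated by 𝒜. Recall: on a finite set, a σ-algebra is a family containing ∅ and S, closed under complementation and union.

Initial family (5 sets): { {}, {α, β, δ, ζ}, {β, γ, δ, ζ}, {γ, δ, ε, ζ}, S }.
Step 1: +5 →
  {α, β}  = {γ, δ, ε, ζ}ᶜ
  {α, ε}  = {β, γ, δ, ζ}ᶜ
  {γ, ε}  = {α, β, δ, ζ}ᶜ
  {α, β, γ, δ, ζ}  = {α, β, δ, ζ} ∪ {β, γ, δ, ζ}
  {β, γ, δ, ε, ζ}  = {β, γ, δ, ζ} ∪ {γ, δ, ε, ζ}
  (now 10)
Step 2 (7 new):
  {α}  = {β, γ, δ, ε, ζ}ᶜ
  {ε}  = {α, β, γ, δ, ζ}ᶜ
  {α, β, ε}  = {α, β} ∪ {α, ε}
  {α, γ, ε}  = {α, ε} ∪ {γ, ε}
  {α, β, γ, ε}  = {α, β} ∪ {γ, ε}
  {α, β, δ, ε, ζ}  = {α, β, δ, ζ} ∪ {α, ε}
  {α, γ, δ, ε, ζ}  = {γ, δ, ε, ζ} ∪ {α, ε}
  (now 17)
Step 3. New:
  {β}  = {α, γ, δ, ε, ζ}ᶜ
  {γ}  = {α, β, δ, ε, ζ}ᶜ
  {δ, ζ}  = {α, β, γ, ε}ᶜ
  {β, δ, ζ}  = {α, γ, ε}ᶜ
  {γ, δ, ζ}  = {α, β, ε}ᶜ
  (now 22)
Step 4: 10 new —
  {α, γ}  = {γ} ∪ {α}
  {β, γ}  = {β} ∪ {γ}
  {β, ε}  = {β} ∪ {ε}
  {α, β, γ}  = {α, β} ∪ {γ}
  {α, δ, ζ}  = {δ, ζ} ∪ {α}
  {β, γ, ε}  = {β} ∪ {γ, ε}
  {δ, ε, ζ}  = {ε} ∪ {δ, ζ}
  {α, γ, δ, ζ}  = {γ, δ, ζ} ∪ {α}
  {α, δ, ε, ζ}  = {α, ε} ∪ {δ, ζ}
  {β, δ, ε, ζ}  = {β, δ, ζ} ∪ {ε}
  (now 32)
Step 5 adds nothing — fixpoint reached.

σ(𝒜) = { {}, {α}, {β}, {γ}, {ε}, {α, β}, {α, γ}, {α, ε}, {β, γ}, {β, ε}, {γ, ε}, {δ, ζ}, {α, β, γ}, {α, β, ε}, {α, γ, ε}, {α, δ, ζ}, {β, γ, ε}, {β, δ, ζ}, {γ, δ, ζ}, {δ, ε, ζ}, {α, β, γ, ε}, {α, β, δ, ζ}, {α, γ, δ, ζ}, {α, δ, ε, ζ}, {β, γ, δ, ζ}, {β, δ, ε, ζ}, {γ, δ, ε, ζ}, {α, β, γ, δ, ζ}, {α, β, δ, ε, ζ}, {α, γ, δ, ε, ζ}, {β, γ, δ, ε, ζ}, S }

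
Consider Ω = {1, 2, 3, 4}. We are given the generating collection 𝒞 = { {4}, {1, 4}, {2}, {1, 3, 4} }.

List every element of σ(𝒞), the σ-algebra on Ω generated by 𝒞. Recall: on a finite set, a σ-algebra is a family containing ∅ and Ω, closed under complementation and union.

σ(𝒞) = { {}, {1}, {2}, {3}, {4}, {1, 2}, {1, 3}, {1, 4}, {2, 3}, {2, 4}, {3, 4}, {1, 2, 3}, {1, 2, 4}, {1, 3, 4}, {2, 3, 4}, Ω }

Derivation:
Start: 𝒞 ∪ {∅, Ω} = { {}, {2}, {4}, {1, 4}, {1, 3, 4}, Ω }.
Pass 1: +4 →
  {2, 3}  = ᶜ of {1, 4}
  {2, 4}  = {4} ∪ {2}
  {1, 2, 3}  = ᶜ of {4}
  {1, 2, 4}  = {1, 4} ∪ {2}
  |family| = 10
Pass 2. New:
  {3}  = ᶜ of {1, 2, 4}
  {1, 3}  = ᶜ of {2, 4}
  {2, 3, 4}  = {2, 3} ∪ {4}
  |family| = 13
Pass 3: 2 new —
  {1}  = ᶜ of {2, 3, 4}
  {3, 4}  = {3} ∪ {4}
  |family| = 15
Pass 4 adds 1:
  {1, 2}  = ᶜ of {3, 4}
  |family| = 16
Pass 5: already closed under ᶜ and ∪.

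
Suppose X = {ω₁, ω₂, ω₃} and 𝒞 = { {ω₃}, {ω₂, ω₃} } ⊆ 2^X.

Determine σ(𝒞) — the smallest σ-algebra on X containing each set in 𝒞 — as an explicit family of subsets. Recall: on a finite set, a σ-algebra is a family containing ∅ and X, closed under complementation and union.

Initial family (4 sets): { {}, {ω₃}, {ω₂, ω₃}, X }.
Iteration 1: 2 new —
  {ω₁}  = ᶜ of {ω₂, ω₃}
  {ω₁, ω₂}  = ᶜ of {ω₃}
  [6 total]
Iteration 2: +1 →
  {ω₁, ω₃}  = {ω₃} ∪ {ω₁}
  [7 total]
Iteration 3. New:
  {ω₂}  = ᶜ of {ω₁, ω₃}
  [8 total]
Iteration 4: no new sets; the family is a σ-algebra.

|σ(𝒞)| = 8.  σ(𝒞) = { {}, {ω₁}, {ω₂}, {ω₃}, {ω₁, ω₂}, {ω₁, ω₃}, {ω₂, ω₃}, X }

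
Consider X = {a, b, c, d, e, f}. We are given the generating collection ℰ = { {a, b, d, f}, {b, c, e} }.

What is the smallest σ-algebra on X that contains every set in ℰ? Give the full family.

σ(ℰ) = { {}, {b}, {c, e}, {a, d, f}, {b, c, e}, {a, b, d, f}, {a, c, d, e, f}, X }

Working:
Start: ℰ ∪ {∅, X} = { {}, {b, c, e}, {a, b, d, f}, X }.
Pass 1: +2 →
  {c, e}  = ᶜ of {a, b, d, f}
  {a, d, f}  = ᶜ of {b, c, e}
  |family| = 6
Pass 2 adds 1:
  {a, c, d, e, f}  = {c, e} ∪ {a, d, f}
  |family| = 7
Pass 3 (1 new):
  {b}  = ᶜ of {a, c, d, e, f}
  |family| = 8
Pass 4 adds nothing — fixpoint reached.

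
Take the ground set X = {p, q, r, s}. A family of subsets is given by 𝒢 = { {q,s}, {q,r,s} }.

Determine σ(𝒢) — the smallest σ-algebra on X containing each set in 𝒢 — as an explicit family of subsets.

Start: 𝒢 ∪ {∅, X} = { ∅, {q,s}, {q,r,s}, X }.
Iteration 1: 2 new —
  {p}  = {q,r,s}ᶜ
  {p,r}  = {q,s}ᶜ
  — 6 sets.
Iteration 2: +1 →
  {p,q,s}  = {q,s} ∪ {p}
  — 7 sets.
Iteration 3: 1 new —
  {r}  = {p,q,s}ᶜ
  — 8 sets.
Iteration 4: closed — nothing new.

σ(𝒢) = { ∅, {p}, {r}, {p,r}, {q,s}, {p,q,s}, {q,r,s}, X }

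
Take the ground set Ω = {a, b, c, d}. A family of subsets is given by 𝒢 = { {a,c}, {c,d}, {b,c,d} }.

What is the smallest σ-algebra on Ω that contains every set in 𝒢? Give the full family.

Initial family (5 sets): { {}, {a,c}, {c,d}, {b,c,d}, Ω }.
Iteration 1: +4 →
  {a}  = Ω∖{b,c,d}
  {a,b}  = Ω∖{c,d}
  {b,d}  = Ω∖{a,c}
  {a,c,d}  = {c,d} ∪ {a,c}
  (now 9)
Iteration 2. New:
  {b}  = Ω∖{a,c,d}
  {a,b,c}  = {a,b} ∪ {a,c}
  {a,b,d}  = {a,b} ∪ {b,d}
  (now 12)
Iteration 3 (2 new):
  {c}  = Ω∖{a,b,d}
  {d}  = Ω∖{a,b,c}
  (now 14)
Iteration 4. New:
  {a,d}  = {d} ∪ {a}
  {b,c}  = {c} ∪ {b}
  (now 16)
Iteration 5: no new sets; the family is a σ-algebra.

Hence σ(𝒢) has 16 members: { {}, {a}, {b}, {c}, {d}, {a,b}, {a,c}, {a,d}, {b,c}, {b,d}, {c,d}, {a,b,c}, {a,b,d}, {a,c,d}, {b,c,d}, Ω }.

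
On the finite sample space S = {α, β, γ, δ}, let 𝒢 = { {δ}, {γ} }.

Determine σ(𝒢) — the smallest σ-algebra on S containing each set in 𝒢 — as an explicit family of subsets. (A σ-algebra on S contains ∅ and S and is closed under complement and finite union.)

Begin from { ∅, {γ}, {δ}, S } (that is, 𝒢 plus ∅ and S).
Pass 1 adds 3:
  {γ, δ}  = {γ} ∪ {δ}
  {α, β, γ}  = ᶜ of {δ}
  {α, β, δ}  = ᶜ of {γ}
  (now 7)
Pass 2: 1 new —
  {α, β}  = ᶜ of {γ, δ}
  (now 8)
Pass 3: already closed under ᶜ and ∪.

Hence σ(𝒢) has 8 members: { ∅, {γ}, {δ}, {α, β}, {γ, δ}, {α, β, γ}, {α, β, δ}, S }.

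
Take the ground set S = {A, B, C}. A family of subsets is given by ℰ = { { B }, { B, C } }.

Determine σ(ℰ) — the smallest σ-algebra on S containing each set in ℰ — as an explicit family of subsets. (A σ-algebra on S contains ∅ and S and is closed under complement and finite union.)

Start: ℰ ∪ {∅, S} = { ∅, { B }, { B, C }, S }.
Iteration 1. New:
  { A }  = ᶜ of { B, C }
  { A, C }  = ᶜ of { B }
  |family| = 6
Iteration 2: +1 →
  { A, B }  = { B } ∪ { A }
  |family| = 7
Iteration 3 adds 1:
  { C }  = ᶜ of { A, B }
  |family| = 8
Iteration 4: no new sets; the family is a σ-algebra.

Therefore σ(ℰ) = { ∅, { A }, { B }, { C }, { A, B }, { A, C }, { B, C }, S } (|σ(ℰ)| = 8).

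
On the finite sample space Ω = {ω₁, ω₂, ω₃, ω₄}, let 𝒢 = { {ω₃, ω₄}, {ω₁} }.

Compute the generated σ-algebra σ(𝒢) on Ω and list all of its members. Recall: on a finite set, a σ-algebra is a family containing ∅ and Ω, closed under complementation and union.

σ(𝒢) = { {}, {ω₁}, {ω₂}, {ω₁, ω₂}, {ω₃, ω₄}, {ω₁, ω₃, ω₄}, {ω₂, ω₃, ω₄}, Ω }

Trace:
Start: 𝒢 ∪ {∅, Ω} = { {}, {ω₁}, {ω₃, ω₄}, Ω }.
Step 1. New:
  {ω₁, ω₂}  = complement {ω₃, ω₄}
  {ω₁, ω₃, ω₄}  = {ω₃, ω₄} ∪ {ω₁}
  {ω₂, ω₃, ω₄}  = complement {ω₁}
  (now 7)
Step 2 (1 new):
  {ω₂}  = complement {ω₁, ω₃, ω₄}
  (now 8)
Step 3: closed — nothing new.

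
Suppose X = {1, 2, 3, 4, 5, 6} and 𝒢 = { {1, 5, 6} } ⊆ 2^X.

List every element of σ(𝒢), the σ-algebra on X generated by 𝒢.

σ(𝒢) (4 sets): { {}, {1, 5, 6}, {2, 3, 4}, X }

Trace:
Seed the family with 𝒢 together with ∅ and X: { {}, {1, 5, 6}, X }.
Pass 1: +1 →
  {2, 3, 4}  = X∖{1, 5, 6}
  — 4 sets.
Pass 2: no new sets; the family is a σ-algebra.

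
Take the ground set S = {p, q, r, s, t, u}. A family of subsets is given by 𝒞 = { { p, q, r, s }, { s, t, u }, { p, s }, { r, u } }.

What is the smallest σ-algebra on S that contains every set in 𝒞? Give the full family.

|σ(𝒞)| = 64.  σ(𝒞) = { ∅, { p }, { q }, { r }, { s }, { t }, { u }, { p, q }, { p, r }, { p, s }, { p, t }, { p, u }, { q, r }, { q, s }, { q, t }, { q, u }, { r, s }, { r, t }, { r, u }, { s, t }, { s, u }, { t, u }, { p, q, r }, { p, q, s }, { p, q, t }, { p, q, u }, { p, r, s }, { p, r, t }, { p, r, u }, { p, s, t }, { p, s, u }, { p, t, u }, { q, r, s }, { q, r, t }, { q, r, u }, { q, s, t }, { q, s, u }, { q, t, u }, { r, s, t }, { r, s, u }, { r, t, u }, { s, t, u }, { p, q, r, s }, { p, q, r, t }, { p, q, r, u }, { p, q, s, t }, { p, q, s, u }, { p, q, t, u }, { p, r, s, t }, { p, r, s, u }, { p, r, t, u }, { p, s, t, u }, { q, r, s, t }, { q, r, s, u }, { q, r, t, u }, { q, s, t, u }, { r, s, t, u }, { p, q, r, s, t }, { p, q, r, s, u }, { p, q, r, t, u }, { p, q, s, t, u }, { p, r, s, t, u }, { q, r, s, t, u }, S }

Working:
Take S₀ = 𝒞 ∪ {∅, S} = { ∅, { p, s }, { r, u }, { s, t, u }, { p, q, r, s }, S }.
Pass 1. New:
  { t, u }  = complement { p, q, r, s }
  { p, q, r }  = complement { s, t, u }
  { p, q, s, t }  = complement { r, u }
  { p, r, s, u }  = { p, s } ∪ { r, u }
  { p, s, t, u }  = { p, s } ∪ { s, t, u }
  { q, r, t, u }  = complement { p, s }
  { r, s, t, u }  = { r, u } ∪ { s, t, u }
  { p, q, r, s, u }  = { r, u } ∪ { p, q, r, s }
Pass 2: +11 →
  { t }  = complement { p, q, r, s, u }
  { p, q }  = complement { r, s, t, u }
  { q, r }  = complement { p, s, t, u }
  { q, t }  = complement { p, r, s, u }
  { r, t, u }  = { t, u } ∪ { r, u }
  { p, q, r, u }  = { p, q, r } ∪ { r, u }
  { p, q, r, s, t }  = { p, q, r } ∪ { p, q, s, t }
  { p, q, r, t, u }  = { p, q, r } ∪ { t, u }
  { p, q, s, t, u }  = { t, u } ∪ { p, q, s, t }
  { p, r, s, t, u }  = { t, u } ∪ { p, r, s, u }
  { q, r, s, t, u }  = { r, s, t, u } ∪ { q, r, t, u }
Pass 3: 15 new —
  { p }  = complement { q, r, s, t, u }
  { q }  = complement { p, r, s, t, u }
  { r }  = complement { p, q, s, t, u }
  { s }  = complement { p, q, r, t, u }
  { u }  = complement { p, q, r, s, t }
  { s, t }  = complement { p, q, r, u }
  { p, q, s }  = complement { r, t, u }
  { p, q, t }  = { q, t } ∪ { p, q }
  { p, s, t }  = { p, s } ∪ { t }
  { q, r, t }  = { q, t } ∪ { q, r }
  { q, r, u }  = { q, r } ∪ { r, u }
  { q, t, u }  = { q, t } ∪ { t, u }
  { p, q, r, t }  = { q, t } ∪ { p, q, r }
  { p, q, t, u }  = { t, u } ∪ { p, q }
  { q, s, t, u }  = { q, t } ∪ { s, t, u }
Pass 4: 22 new —
  { p, r }  = complement { q, s, t, u }
  { p, t }  = { p } ∪ { t }
  { p, u }  = { p } ∪ { u }
  { q, s }  = { q } ∪ { s }
  { q, u }  = { q } ∪ { u }
  { r, s }  = complement { p, q, t, u }
  { r, t }  = { r } ∪ { t }
  { s, u }  = complement { p, q, r, t }
  { p, q, u }  = { p, q } ∪ { u }
  { p, r, s }  = complement { q, t, u }
  { p, r, u }  = { r, u } ∪ { p }
  { p, s, u }  = complement { q, r, t }
  { p, t, u }  = { p } ∪ { t, u }
  { q, r, s }  = { q, r } ∪ { s }
  { q, s, t }  = { q } ∪ { s, t }
  { r, s, t }  = { s, t } ∪ { r }
  { r, s, u }  = complement { p, q, t }
  { p, q, s, u }  = { p, q, s } ∪ { u }
  { p, r, s, t }  = { r } ∪ { p, s, t }
  { p, r, t, u }  = { p } ∪ { r, t, u }
  { q, r, s, t }  = { s, t } ∪ { q, r }
  { q, r, s, u }  = { q, r, u } ∪ { s }
Pass 5. New:
  { p, r, t }  = { p, r } ∪ { p, t }
  { q, s, u }  = { q } ∪ { s, u }
Pass 6: already closed under ᶜ and ∪.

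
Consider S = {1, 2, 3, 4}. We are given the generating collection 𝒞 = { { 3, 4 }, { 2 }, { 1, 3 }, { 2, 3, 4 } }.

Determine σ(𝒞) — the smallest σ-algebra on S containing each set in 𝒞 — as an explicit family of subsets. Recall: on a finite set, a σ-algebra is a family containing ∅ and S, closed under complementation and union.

Seed the family with 𝒞 together with ∅ and S: { {  }, { 2 }, { 1, 3 }, { 3, 4 }, { 2, 3, 4 }, S }.
Iteration 1 (5 new):
  { 1 }  = complement { 2, 3, 4 }
  { 1, 2 }  = complement { 3, 4 }
  { 2, 4 }  = complement { 1, 3 }
  { 1, 2, 3 }  = { 1, 3 } ∪ { 2 }
  { 1, 3, 4 }  = complement { 2 }
  |family| = 11
Iteration 2: +2 →
  { 4 }  = complement { 1, 2, 3 }
  { 1, 2, 4 }  = { 1, 2 } ∪ { 2, 4 }
  |family| = 13
Iteration 3 (2 new):
  { 3 }  = complement { 1, 2, 4 }
  { 1, 4 }  = { 4 } ∪ { 1 }
  |family| = 15
Iteration 4 (1 new):
  { 2, 3 }  = complement { 1, 4 }
  |family| = 16
After Iteration 5 the family is unchanged; done.

Therefore σ(𝒞) = { {  }, { 1 }, { 2 }, { 3 }, { 4 }, { 1, 2 }, { 1, 3 }, { 1, 4 }, { 2, 3 }, { 2, 4 }, { 3, 4 }, { 1, 2, 3 }, { 1, 2, 4 }, { 1, 3, 4 }, { 2, 3, 4 }, S } (|σ(𝒞)| = 16).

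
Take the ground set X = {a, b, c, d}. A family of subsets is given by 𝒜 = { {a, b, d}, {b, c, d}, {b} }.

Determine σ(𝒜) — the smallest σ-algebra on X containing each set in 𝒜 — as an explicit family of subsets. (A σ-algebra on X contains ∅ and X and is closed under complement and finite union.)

Start: 𝒜 ∪ {∅, X} = { {}, {b}, {a, b, d}, {b, c, d}, X }.
Round 1 adds 3:
  {a}  = X∖{b, c, d}
  {c}  = X∖{a, b, d}
  {a, c, d}  = X∖{b}
  — 8 sets.
Round 2 (3 new):
  {a, b}  = {b} ∪ {a}
  {a, c}  = {c} ∪ {a}
  {b, c}  = {c} ∪ {b}
  — 11 sets.
Round 3: 4 new —
  {a, d}  = X∖{b, c}
  {b, d}  = X∖{a, c}
  {c, d}  = X∖{a, b}
  {a, b, c}  = {c} ∪ {a, b}
  — 15 sets.
Round 4: 1 new —
  {d}  = X∖{a, b, c}
  — 16 sets.
Round 5: closed — nothing new.

Therefore σ(𝒜) = { {}, {a}, {b}, {c}, {d}, {a, b}, {a, c}, {a, d}, {b, c}, {b, d}, {c, d}, {a, b, c}, {a, b, d}, {a, c, d}, {b, c, d}, X } (|σ(𝒜)| = 16).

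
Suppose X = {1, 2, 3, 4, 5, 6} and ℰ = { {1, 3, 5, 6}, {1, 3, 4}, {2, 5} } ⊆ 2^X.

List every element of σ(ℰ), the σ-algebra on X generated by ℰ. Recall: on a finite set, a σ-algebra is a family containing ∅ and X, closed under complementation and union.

σ(ℰ) = { ∅, {2}, {4}, {5}, {6}, {1, 3}, {2, 4}, {2, 5}, {2, 6}, {4, 5}, {4, 6}, {5, 6}, {1, 2, 3}, {1, 3, 4}, {1, 3, 5}, {1, 3, 6}, {2, 4, 5}, {2, 4, 6}, {2, 5, 6}, {4, 5, 6}, {1, 2, 3, 4}, {1, 2, 3, 5}, {1, 2, 3, 6}, {1, 3, 4, 5}, {1, 3, 4, 6}, {1, 3, 5, 6}, {2, 4, 5, 6}, {1, 2, 3, 4, 5}, {1, 2, 3, 4, 6}, {1, 2, 3, 5, 6}, {1, 3, 4, 5, 6}, X }

Check:
Initial family (5 sets): { ∅, {2, 5}, {1, 3, 4}, {1, 3, 5, 6}, X }.
Pass 1: +6 →
  {2, 4}  = complement {1, 3, 5, 6}
  {2, 5, 6}  = complement {1, 3, 4}
  {1, 3, 4, 6}  = complement {2, 5}
  {1, 2, 3, 4, 5}  = {2, 5} ∪ {1, 3, 4}
  {1, 2, 3, 5, 6}  = {1, 3, 5, 6} ∪ {2, 5}
  {1, 3, 4, 5, 6}  = {1, 3, 5, 6} ∪ {1, 3, 4}
  — 11 sets.
Pass 2: 7 new —
  {2}  = complement {1, 3, 4, 5, 6}
  {4}  = complement {1, 2, 3, 5, 6}
  {6}  = complement {1, 2, 3, 4, 5}
  {2, 4, 5}  = {2, 5} ∪ {2, 4}
  {1, 2, 3, 4}  = {1, 3, 4} ∪ {2, 4}
  {2, 4, 5, 6}  = {2, 5, 6} ∪ {2, 4}
  {1, 2, 3, 4, 6}  = {1, 3, 4, 6} ∪ {2, 4}
  — 18 sets.
Pass 3 (7 new):
  {5}  = complement {1, 2, 3, 4, 6}
  {1, 3}  = complement {2, 4, 5, 6}
  {2, 6}  = {2} ∪ {6}
  {4, 6}  = {4} ∪ {6}
  {5, 6}  = complement {1, 2, 3, 4}
  {1, 3, 6}  = complement {2, 4, 5}
  {2, 4, 6}  = {2, 4} ∪ {6}
  — 25 sets.
Pass 4: +7 →
  {4, 5}  = {5} ∪ {4}
  {1, 2, 3}  = {2} ∪ {1, 3}
  {1, 3, 5}  = complement {2, 4, 6}
  {4, 5, 6}  = {5, 6} ∪ {4}
  {1, 2, 3, 5}  = complement {4, 6}
  {1, 2, 3, 6}  = {1, 3, 6} ∪ {2}
  {1, 3, 4, 5}  = complement {2, 6}
  — 32 sets.
After Pass 5 the family is unchanged; done.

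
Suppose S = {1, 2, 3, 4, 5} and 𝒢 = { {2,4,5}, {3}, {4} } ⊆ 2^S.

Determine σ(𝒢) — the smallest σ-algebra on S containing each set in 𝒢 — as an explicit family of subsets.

Start: 𝒢 ∪ {∅, S} = { ∅, {3}, {4}, {2,4,5}, S }.
Iteration 1 (5 new):
  {1,3}  = {2,4,5}ᶜ
  {3,4}  = {3} ∪ {4}
  {1,2,3,5}  = {4}ᶜ
  {1,2,4,5}  = {3}ᶜ
  {2,3,4,5}  = {3} ∪ {2,4,5}
  [10 total]
Iteration 2 adds 3:
  {1}  = {2,3,4,5}ᶜ
  {1,2,5}  = {3,4}ᶜ
  {1,3,4}  = {3,4} ∪ {1,3}
  [13 total]
Iteration 3 adds 2:
  {1,4}  = {4} ∪ {1}
  {2,5}  = {1,3,4}ᶜ
  [15 total]
Iteration 4 (1 new):
  {2,3,5}  = {1,4}ᶜ
  [16 total]
After Iteration 5 the family is unchanged; done.

|σ(𝒢)| = 16.  σ(𝒢) = { ∅, {1}, {3}, {4}, {1,3}, {1,4}, {2,5}, {3,4}, {1,2,5}, {1,3,4}, {2,3,5}, {2,4,5}, {1,2,3,5}, {1,2,4,5}, {2,3,4,5}, S }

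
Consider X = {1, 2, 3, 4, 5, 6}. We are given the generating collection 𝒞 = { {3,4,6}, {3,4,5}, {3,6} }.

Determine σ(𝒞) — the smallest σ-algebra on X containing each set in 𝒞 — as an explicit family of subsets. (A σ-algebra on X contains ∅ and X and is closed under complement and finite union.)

Initial family (5 sets): { ∅, {3,6}, {3,4,5}, {3,4,6}, X }.
Step 1 (4 new):
  {1,2,5}  = ᶜ of {3,4,6}
  {1,2,6}  = ᶜ of {3,4,5}
  {1,2,4,5}  = ᶜ of {3,6}
  {3,4,5,6}  = {3,4,5} ∪ {3,6}
  [9 total]
Step 2 adds 7:
  {1,2}  = ᶜ of {3,4,5,6}
  {1,2,3,6}  = {3,6} ∪ {1,2,6}
  {1,2,5,6}  = {1,2,5} ∪ {1,2,6}
  {1,2,3,4,5}  = {3,4,5} ∪ {1,2,4,5}
  {1,2,3,4,6}  = {3,4,6} ∪ {1,2,6}
  {1,2,3,5,6}  = {1,2,5} ∪ {3,6}
  {1,2,4,5,6}  = {1,2,4,5} ∪ {1,2,6}
  [16 total]
Step 3. New:
  {3}  = ᶜ of {1,2,4,5,6}
  {4}  = ᶜ of {1,2,3,5,6}
  {5}  = ᶜ of {1,2,3,4,6}
  {6}  = ᶜ of {1,2,3,4,5}
  {3,4}  = ᶜ of {1,2,5,6}
  {4,5}  = ᶜ of {1,2,3,6}
  [22 total]
Step 4: 10 new —
  {3,5}  = {5} ∪ {3}
  {4,6}  = {6} ∪ {4}
  {5,6}  = {6} ∪ {5}
  {1,2,3}  = {1,2} ∪ {3}
  {1,2,4}  = {1,2} ∪ {4}
  {3,5,6}  = {5} ∪ {3,6}
  {4,5,6}  = {6} ∪ {4,5}
  {1,2,3,4}  = {3,4} ∪ {1,2}
  {1,2,3,5}  = {3} ∪ {1,2,5}
  {1,2,4,6}  = {4} ∪ {1,2,6}
  [32 total]
Step 5: no new sets; the family is a σ-algebra.

Hence σ(𝒞) has 32 members: { ∅, {3}, {4}, {5}, {6}, {1,2}, {3,4}, {3,5}, {3,6}, {4,5}, {4,6}, {5,6}, {1,2,3}, {1,2,4}, {1,2,5}, {1,2,6}, {3,4,5}, {3,4,6}, {3,5,6}, {4,5,6}, {1,2,3,4}, {1,2,3,5}, {1,2,3,6}, {1,2,4,5}, {1,2,4,6}, {1,2,5,6}, {3,4,5,6}, {1,2,3,4,5}, {1,2,3,4,6}, {1,2,3,5,6}, {1,2,4,5,6}, X }.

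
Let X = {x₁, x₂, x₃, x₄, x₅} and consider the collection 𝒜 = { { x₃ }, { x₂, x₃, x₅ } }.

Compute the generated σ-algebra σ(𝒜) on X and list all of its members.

|σ(𝒜)| = 8.  σ(𝒜) = { ∅, { x₃ }, { x₁, x₄ }, { x₂, x₅ }, { x₁, x₃, x₄ }, { x₂, x₃, x₅ }, { x₁, x₂, x₄, x₅ }, X }

Working:
Begin from { ∅, { x₃ }, { x₂, x₃, x₅ }, X } (that is, 𝒜 plus ∅ and X).
Step 1 (2 new):
  { x₁, x₄ }  = X∖{ x₂, x₃, x₅ }
  { x₁, x₂, x₄, x₅ }  = X∖{ x₃ }
Step 2: +1 →
  { x₁, x₃, x₄ }  = { x₃ } ∪ { x₁, x₄ }
Step 3: 1 new —
  { x₂, x₅ }  = X∖{ x₁, x₃, x₄ }
Step 4: stable.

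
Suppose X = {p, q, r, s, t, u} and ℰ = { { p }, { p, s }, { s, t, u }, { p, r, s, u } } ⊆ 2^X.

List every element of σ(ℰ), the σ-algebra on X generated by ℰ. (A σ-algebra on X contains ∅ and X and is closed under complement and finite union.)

Initial family (6 sets): { ∅, { p }, { p, s }, { s, t, u }, { p, r, s, u }, X }.
Iteration 1 adds 6:
  { q, t }  = X∖{ p, r, s, u }
  { p, q, r }  = X∖{ s, t, u }
  { p, s, t, u }  = { p, s } ∪ { s, t, u }
  { q, r, t, u }  = X∖{ p, s }
  { p, r, s, t, u }  = { p, r, s, u } ∪ { s, t, u }
  { q, r, s, t, u }  = X∖{ p }
  — 12 sets.
Iteration 2: 10 new —
  { q }  = X∖{ p, r, s, t, u }
  { q, r }  = X∖{ p, s, t, u }
  { p, q, t }  = { q, t } ∪ { p }
  { p, q, r, s }  = { p, q, r } ∪ { p, s }
  { p, q, r, t }  = { q, t } ∪ { p, q, r }
  { p, q, s, t }  = { q, t } ∪ { p, s }
  { q, s, t, u }  = { q, t } ∪ { s, t, u }
  { p, q, r, s, u }  = { p, q, r } ∪ { p, r, s, u }
  { p, q, r, t, u }  = { p, q, r } ∪ { q, r, t, u }
  { p, q, s, t, u }  = { q, t } ∪ { p, s, t, u }
  — 22 sets.
Iteration 3. New:
  { r }  = X∖{ p, q, s, t, u }
  { s }  = X∖{ p, q, r, t, u }
  { t }  = X∖{ p, q, r, s, u }
  { p, q }  = { q } ∪ { p }
  { p, r }  = X∖{ q, s, t, u }
  { r, u }  = X∖{ p, q, s, t }
  { s, u }  = X∖{ p, q, r, t }
  { t, u }  = X∖{ p, q, r, s }
  { p, q, s }  = { q } ∪ { p, s }
  { q, r, t }  = { q, t } ∪ { q, r }
  { r, s, u }  = X∖{ p, q, t }
  { p, q, r, s, t }  = { q, t } ∪ { p, q, r, s }
  — 34 sets.
Iteration 4: +25 →
  { u }  = X∖{ p, q, r, s, t }
  { p, t }  = { p } ∪ { t }
  { q, s }  = { q } ∪ { s }
  { r, s }  = { r } ∪ { s }
  { r, t }  = { t } ∪ { r }
  { s, t }  = { t } ∪ { s }
  { p, r, s }  = { r } ∪ { p, s }
  { p, r, t }  = { t } ∪ { p, r }
  { p, r, u }  = { p } ∪ { r, u }
  { p, s, t }  = { t } ∪ { p, s }
  { p, s, u }  = X∖{ q, r, t }
  { p, t, u }  = { t, u } ∪ { p }
  { q, r, s }  = { q, r } ∪ { s }
  { q, r, u }  = { q } ∪ { r, u }
  { q, s, t }  = { q, t } ∪ { s }
  { q, s, u }  = { q } ∪ { s, u }
  { q, t, u }  = { q, t } ∪ { t, u }
  { r, t, u }  = X∖{ p, q, s }
  { p, q, r, u }  = { p, q, r } ∪ { r, u }
  { p, q, s, u }  = { p, q } ∪ { s, u }
  { p, q, t, u }  = { t, u } ∪ { p, q }
  { p, r, t, u }  = { t, u } ∪ { p, r }
  { q, r, s, t }  = { q, r, t } ∪ { s }
  { q, r, s, u }  = { q } ∪ { r, s, u }
  { r, s, t, u }  = X∖{ p, q }
  — 59 sets.
Iteration 5 adds 5:
  { p, u }  = X∖{ q, r, s, t }
  { q, u }  = { q } ∪ { u }
  { p, q, u }  = { p, q } ∪ { u }
  { r, s, t }  = { r, s } ∪ { s, t }
  { p, r, s, t }  = { r, s } ∪ { p, r, t }
  — 64 sets.
Iteration 6 adds nothing — fixpoint reached.

Hence σ(ℰ) has 64 members: { ∅, { p }, { q }, { r }, { s }, { t }, { u }, { p, q }, { p, r }, { p, s }, { p, t }, { p, u }, { q, r }, { q, s }, { q, t }, { q, u }, { r, s }, { r, t }, { r, u }, { s, t }, { s, u }, { t, u }, { p, q, r }, { p, q, s }, { p, q, t }, { p, q, u }, { p, r, s }, { p, r, t }, { p, r, u }, { p, s, t }, { p, s, u }, { p, t, u }, { q, r, s }, { q, r, t }, { q, r, u }, { q, s, t }, { q, s, u }, { q, t, u }, { r, s, t }, { r, s, u }, { r, t, u }, { s, t, u }, { p, q, r, s }, { p, q, r, t }, { p, q, r, u }, { p, q, s, t }, { p, q, s, u }, { p, q, t, u }, { p, r, s, t }, { p, r, s, u }, { p, r, t, u }, { p, s, t, u }, { q, r, s, t }, { q, r, s, u }, { q, r, t, u }, { q, s, t, u }, { r, s, t, u }, { p, q, r, s, t }, { p, q, r, s, u }, { p, q, r, t, u }, { p, q, s, t, u }, { p, r, s, t, u }, { q, r, s, t, u }, X }.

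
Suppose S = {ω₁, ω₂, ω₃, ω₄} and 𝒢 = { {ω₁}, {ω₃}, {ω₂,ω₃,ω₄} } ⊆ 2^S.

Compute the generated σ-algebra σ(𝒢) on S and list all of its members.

Initial family (5 sets): { ∅, {ω₁}, {ω₃}, {ω₂,ω₃,ω₄}, S }.
Pass 1 adds 2:
  {ω₁,ω₃}  = {ω₃} ∪ {ω₁}
  {ω₁,ω₂,ω₄}  = ᶜ of {ω₃}
  — 7 sets.
Pass 2 (1 new):
  {ω₂,ω₄}  = ᶜ of {ω₁,ω₃}
  — 8 sets.
After Pass 3 the family is unchanged; done.

σ(𝒢) = { ∅, {ω₁}, {ω₃}, {ω₁,ω₃}, {ω₂,ω₄}, {ω₁,ω₂,ω₄}, {ω₂,ω₃,ω₄}, S }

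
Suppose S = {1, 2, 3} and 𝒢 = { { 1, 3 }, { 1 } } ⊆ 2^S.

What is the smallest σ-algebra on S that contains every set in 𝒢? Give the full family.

Start: 𝒢 ∪ {∅, S} = { {}, { 1 }, { 1, 3 }, S }.
Step 1. New:
  { 2 }  = { 1, 3 }ᶜ
  { 2, 3 }  = { 1 }ᶜ
Step 2. New:
  { 1, 2 }  = { 2 } ∪ { 1 }
Step 3: +1 →
  { 3 }  = { 1, 2 }ᶜ
Step 4: stable.

σ(𝒢) = { {}, { 1 }, { 2 }, { 3 }, { 1, 2 }, { 1, 3 }, { 2, 3 }, S }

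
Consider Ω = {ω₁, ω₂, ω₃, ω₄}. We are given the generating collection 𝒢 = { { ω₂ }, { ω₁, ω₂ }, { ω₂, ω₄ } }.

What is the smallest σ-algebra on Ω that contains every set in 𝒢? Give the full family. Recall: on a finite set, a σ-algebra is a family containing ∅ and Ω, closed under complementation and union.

σ(𝒢) (16 sets): { {  }, { ω₁ }, { ω₂ }, { ω₃ }, { ω₄ }, { ω₁, ω₂ }, { ω₁, ω₃ }, { ω₁, ω₄ }, { ω₂, ω₃ }, { ω₂, ω₄ }, { ω₃, ω₄ }, { ω₁, ω₂, ω₃ }, { ω₁, ω₂, ω₄ }, { ω₁, ω₃, ω₄ }, { ω₂, ω₃, ω₄ }, Ω }

Trace:
Begin from { {  }, { ω₂ }, { ω₁, ω₂ }, { ω₂, ω₄ }, Ω } (that is, 𝒢 plus ∅ and Ω).
Step 1: 4 new —
  { ω₁, ω₃ }  = ᶜ of { ω₂, ω₄ }
  { ω₃, ω₄ }  = ᶜ of { ω₁, ω₂ }
  { ω₁, ω₂, ω₄ }  = { ω₁, ω₂ } ∪ { ω₂, ω₄ }
  { ω₁, ω₃, ω₄ }  = ᶜ of { ω₂ }
  — 9 sets.
Step 2: +3 →
  { ω₃ }  = ᶜ of { ω₁, ω₂, ω₄ }
  { ω₁, ω₂, ω₃ }  = { ω₁, ω₂ } ∪ { ω₁, ω₃ }
  { ω₂, ω₃, ω₄ }  = { ω₃, ω₄ } ∪ { ω₂ }
  — 12 sets.
Step 3 (3 new):
  { ω₁ }  = ᶜ of { ω₂, ω₃, ω₄ }
  { ω₄ }  = ᶜ of { ω₁, ω₂, ω₃ }
  { ω₂, ω₃ }  = { ω₃ } ∪ { ω₂ }
  — 15 sets.
Step 4: 1 new —
  { ω₁, ω₄ }  = ᶜ of { ω₂, ω₃ }
  — 16 sets.
Step 5: stable.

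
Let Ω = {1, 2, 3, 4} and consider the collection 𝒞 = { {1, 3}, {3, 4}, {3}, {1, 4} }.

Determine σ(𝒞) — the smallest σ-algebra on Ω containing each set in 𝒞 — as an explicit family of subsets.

Answer: σ(𝒞) = { {}, {1}, {2}, {3}, {4}, {1, 2}, {1, 3}, {1, 4}, {2, 3}, {2, 4}, {3, 4}, {1, 2, 3}, {1, 2, 4}, {1, 3, 4}, {2, 3, 4}, Ω }

Working:
Begin from { {}, {3}, {1, 3}, {1, 4}, {3, 4}, Ω } (that is, 𝒞 plus ∅ and Ω).
Pass 1: 5 new —
  {1, 2}  = complement {3, 4}
  {2, 3}  = complement {1, 4}
  {2, 4}  = complement {1, 3}
  {1, 2, 4}  = complement {3}
  {1, 3, 4}  = {3} ∪ {1, 4}
  — 11 sets.
Pass 2 (3 new):
  {2}  = complement {1, 3, 4}
  {1, 2, 3}  = {1, 2} ∪ {3}
  {2, 3, 4}  = {3, 4} ∪ {2, 3}
  — 14 sets.
Pass 3. New:
  {1}  = complement {2, 3, 4}
  {4}  = complement {1, 2, 3}
  — 16 sets.
Pass 4: no new sets; the family is a σ-algebra.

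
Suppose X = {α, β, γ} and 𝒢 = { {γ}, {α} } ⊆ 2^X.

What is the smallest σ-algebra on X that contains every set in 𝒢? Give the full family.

Take S₀ = 𝒢 ∪ {∅, X} = { {}, {α}, {γ}, X }.
Pass 1: 3 new —
  {α, β}  = ᶜ of {γ}
  {α, γ}  = {γ} ∪ {α}
  {β, γ}  = ᶜ of {α}
  — 7 sets.
Pass 2. New:
  {β}  = ᶜ of {α, γ}
  — 8 sets.
Pass 3: already closed under ᶜ and ∪.

Hence σ(𝒢) has 8 members: { {}, {α}, {β}, {γ}, {α, β}, {α, γ}, {β, γ}, X }.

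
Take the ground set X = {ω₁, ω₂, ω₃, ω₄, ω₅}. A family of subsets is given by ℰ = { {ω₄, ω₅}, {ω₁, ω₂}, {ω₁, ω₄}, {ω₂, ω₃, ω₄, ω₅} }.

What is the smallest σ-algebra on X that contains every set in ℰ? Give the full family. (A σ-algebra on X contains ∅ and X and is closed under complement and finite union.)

σ(ℰ) (32 sets): { {}, {ω₁}, {ω₂}, {ω₃}, {ω₄}, {ω₅}, {ω₁, ω₂}, {ω₁, ω₃}, {ω₁, ω₄}, {ω₁, ω₅}, {ω₂, ω₃}, {ω₂, ω₄}, {ω₂, ω₅}, {ω₃, ω₄}, {ω₃, ω₅}, {ω₄, ω₅}, {ω₁, ω₂, ω₃}, {ω₁, ω₂, ω₄}, {ω₁, ω₂, ω₅}, {ω₁, ω₃, ω₄}, {ω₁, ω₃, ω₅}, {ω₁, ω₄, ω₅}, {ω₂, ω₃, ω₄}, {ω₂, ω₃, ω₅}, {ω₂, ω₄, ω₅}, {ω₃, ω₄, ω₅}, {ω₁, ω₂, ω₃, ω₄}, {ω₁, ω₂, ω₃, ω₅}, {ω₁, ω₂, ω₄, ω₅}, {ω₁, ω₃, ω₄, ω₅}, {ω₂, ω₃, ω₄, ω₅}, X }

Trace:
Start: ℰ ∪ {∅, X} = { {}, {ω₁, ω₂}, {ω₁, ω₄}, {ω₄, ω₅}, {ω₂, ω₃, ω₄, ω₅}, X }.
Round 1: 7 new —
  {ω₁}  = ᶜ of {ω₂, ω₃, ω₄, ω₅}
  {ω₁, ω₂, ω₃}  = ᶜ of {ω₄, ω₅}
  {ω₁, ω₂, ω₄}  = {ω₁, ω₄} ∪ {ω₁, ω₂}
  {ω₁, ω₄, ω₅}  = {ω₄, ω₅} ∪ {ω₁, ω₄}
  {ω₂, ω₃, ω₅}  = ᶜ of {ω₁, ω₄}
  {ω₃, ω₄, ω₅}  = ᶜ of {ω₁, ω₂}
  {ω₁, ω₂, ω₄, ω₅}  = {ω₄, ω₅} ∪ {ω₁, ω₂}
  — 13 sets.
Round 2: 6 new —
  {ω₃}  = ᶜ of {ω₁, ω₂, ω₄, ω₅}
  {ω₂, ω₃}  = ᶜ of {ω₁, ω₄, ω₅}
  {ω₃, ω₅}  = ᶜ of {ω₁, ω₂, ω₄}
  {ω₁, ω₂, ω₃, ω₄}  = {ω₁, ω₂, ω₃} ∪ {ω₁, ω₂, ω₄}
  {ω₁, ω₂, ω₃, ω₅}  = {ω₁, ω₂, ω₃} ∪ {ω₂, ω₃, ω₅}
  {ω₁, ω₃, ω₄, ω₅}  = {ω₁, ω₄, ω₅} ∪ {ω₃, ω₄, ω₅}
  — 19 sets.
Round 3 adds 6:
  {ω₂}  = ᶜ of {ω₁, ω₃, ω₄, ω₅}
  {ω₄}  = ᶜ of {ω₁, ω₂, ω₃, ω₅}
  {ω₅}  = ᶜ of {ω₁, ω₂, ω₃, ω₄}
  {ω₁, ω₃}  = {ω₃} ∪ {ω₁}
  {ω₁, ω₃, ω₄}  = {ω₁, ω₄} ∪ {ω₃}
  {ω₁, ω₃, ω₅}  = {ω₃, ω₅} ∪ {ω₁}
  — 25 sets.
Round 4. New:
  {ω₁, ω₅}  = {ω₅} ∪ {ω₁}
  {ω₂, ω₄}  = ᶜ of {ω₁, ω₃, ω₅}
  {ω₂, ω₅}  = ᶜ of {ω₁, ω₃, ω₄}
  {ω₃, ω₄}  = {ω₃} ∪ {ω₄}
  {ω₁, ω₂, ω₅}  = {ω₁, ω₂} ∪ {ω₅}
  {ω₂, ω₃, ω₄}  = {ω₂, ω₃} ∪ {ω₄}
  {ω₂, ω₄, ω₅}  = ᶜ of {ω₁, ω₃}
  — 32 sets.
Round 5: closed — nothing new.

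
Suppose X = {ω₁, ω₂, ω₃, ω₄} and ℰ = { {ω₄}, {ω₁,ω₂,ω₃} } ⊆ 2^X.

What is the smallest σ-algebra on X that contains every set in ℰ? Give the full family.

σ(ℰ) = { {}, {ω₄}, {ω₁,ω₂,ω₃}, X }

Check:
Take S₀ = ℰ ∪ {∅, X} = { {}, {ω₄}, {ω₁,ω₂,ω₃}, X }.
Round 1: already closed under ᶜ and ∪.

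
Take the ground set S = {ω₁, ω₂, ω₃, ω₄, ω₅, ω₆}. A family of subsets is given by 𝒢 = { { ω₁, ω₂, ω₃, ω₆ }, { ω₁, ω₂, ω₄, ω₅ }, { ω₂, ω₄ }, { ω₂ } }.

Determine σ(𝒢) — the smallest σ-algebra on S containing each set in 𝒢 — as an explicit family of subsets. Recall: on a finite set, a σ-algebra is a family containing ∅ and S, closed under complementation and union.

Seed the family with 𝒢 together with ∅ and S: { {}, { ω₂ }, { ω₂, ω₄ }, { ω₁, ω₂, ω₃, ω₆ }, { ω₁, ω₂, ω₄, ω₅ }, S }.
Pass 1. New:
  { ω₃, ω₆ }  = ᶜ of { ω₁, ω₂, ω₄, ω₅ }
  { ω₄, ω₅ }  = ᶜ of { ω₁, ω₂, ω₃, ω₆ }
  { ω₁, ω₃, ω₅, ω₆ }  = ᶜ of { ω₂, ω₄ }
  { ω₁, ω₂, ω₃, ω₄, ω₆ }  = { ω₂, ω₄ } ∪ { ω₁, ω₂, ω₃, ω₆ }
  { ω₁, ω₃, ω₄, ω₅, ω₆ }  = ᶜ of { ω₂ }
  |family| = 11
Pass 2: +6 →
  { ω₅ }  = ᶜ of { ω₁, ω₂, ω₃, ω₄, ω₆ }
  { ω₂, ω₃, ω₆ }  = { ω₂ } ∪ { ω₃, ω₆ }
  { ω₂, ω₄, ω₅ }  = { ω₂ } ∪ { ω₄, ω₅ }
  { ω₂, ω₃, ω₄, ω₆ }  = { ω₃, ω₆ } ∪ { ω₂, ω₄ }
  { ω₃, ω₄, ω₅, ω₆ }  = { ω₄, ω₅ } ∪ { ω₃, ω₆ }
  { ω₁, ω₂, ω₃, ω₅, ω₆ }  = { ω₁, ω₃, ω₅, ω₆ } ∪ { ω₂ }
  |family| = 17
Pass 3 (9 new):
  { ω₄ }  = ᶜ of { ω₁, ω₂, ω₃, ω₅, ω₆ }
  { ω₁, ω₂ }  = ᶜ of { ω₃, ω₄, ω₅, ω₆ }
  { ω₁, ω₅ }  = ᶜ of { ω₂, ω₃, ω₄, ω₆ }
  { ω₂, ω₅ }  = { ω₂ } ∪ { ω₅ }
  { ω₁, ω₃, ω₆ }  = ᶜ of { ω₂, ω₄, ω₅ }
  { ω₁, ω₄, ω₅ }  = ᶜ of { ω₂, ω₃, ω₆ }
  { ω₃, ω₅, ω₆ }  = { ω₃, ω₆ } ∪ { ω₅ }
  { ω₂, ω₃, ω₅, ω₆ }  = { ω₂, ω₃, ω₆ } ∪ { ω₅ }
  { ω₂, ω₃, ω₄, ω₅, ω₆ }  = { ω₄, ω₅ } ∪ { ω₂, ω₃, ω₄, ω₆ }
  |family| = 26
Pass 4: +6 →
  { ω₁ }  = ᶜ of { ω₂, ω₃, ω₄, ω₅, ω₆ }
  { ω₁, ω₄ }  = ᶜ of { ω₂, ω₃, ω₅, ω₆ }
  { ω₁, ω₂, ω₄ }  = ᶜ of { ω₃, ω₅, ω₆ }
  { ω₁, ω₂, ω₅ }  = { ω₂, ω₅ } ∪ { ω₁, ω₂ }
  { ω₃, ω₄, ω₆ }  = { ω₃, ω₆ } ∪ { ω₄ }
  { ω₁, ω₃, ω₄, ω₆ }  = ᶜ of { ω₂, ω₅ }
  |family| = 32
Pass 5: already closed under ᶜ and ∪.

σ(𝒢) = { {}, { ω₁ }, { ω₂ }, { ω₄ }, { ω₅ }, { ω₁, ω₂ }, { ω₁, ω₄ }, { ω₁, ω₅ }, { ω₂, ω₄ }, { ω₂, ω₅ }, { ω₃, ω₆ }, { ω₄, ω₅ }, { ω₁, ω₂, ω₄ }, { ω₁, ω₂, ω₅ }, { ω₁, ω₃, ω₆ }, { ω₁, ω₄, ω₅ }, { ω₂, ω₃, ω₆ }, { ω₂, ω₄, ω₅ }, { ω₃, ω₄, ω₆ }, { ω₃, ω₅, ω₆ }, { ω₁, ω₂, ω₃, ω₆ }, { ω₁, ω₂, ω₄, ω₅ }, { ω₁, ω₃, ω₄, ω₆ }, { ω₁, ω₃, ω₅, ω₆ }, { ω₂, ω₃, ω₄, ω₆ }, { ω₂, ω₃, ω₅, ω₆ }, { ω₃, ω₄, ω₅, ω₆ }, { ω₁, ω₂, ω₃, ω₄, ω₆ }, { ω₁, ω₂, ω₃, ω₅, ω₆ }, { ω₁, ω₃, ω₄, ω₅, ω₆ }, { ω₂, ω₃, ω₄, ω₅, ω₆ }, S }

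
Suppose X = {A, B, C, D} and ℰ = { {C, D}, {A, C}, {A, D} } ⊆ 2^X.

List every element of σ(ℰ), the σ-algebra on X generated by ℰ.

Begin from { {}, {A, C}, {A, D}, {C, D}, X } (that is, ℰ plus ∅ and X).
Iteration 1 adds 4:
  {A, B}  = complement {C, D}
  {B, C}  = complement {A, D}
  {B, D}  = complement {A, C}
  {A, C, D}  = {C, D} ∪ {A, D}
Iteration 2 (4 new):
  {B}  = complement {A, C, D}
  {A, B, C}  = {A, B} ∪ {B, C}
  {A, B, D}  = {A, B} ∪ {A, D}
  {B, C, D}  = {C, D} ∪ {B, C}
Iteration 3 (3 new):
  {A}  = complement {B, C, D}
  {C}  = complement {A, B, D}
  {D}  = complement {A, B, C}
Iteration 4: closed — nothing new.

|σ(ℰ)| = 16.  σ(ℰ) = { {}, {A}, {B}, {C}, {D}, {A, B}, {A, C}, {A, D}, {B, C}, {B, D}, {C, D}, {A, B, C}, {A, B, D}, {A, C, D}, {B, C, D}, X }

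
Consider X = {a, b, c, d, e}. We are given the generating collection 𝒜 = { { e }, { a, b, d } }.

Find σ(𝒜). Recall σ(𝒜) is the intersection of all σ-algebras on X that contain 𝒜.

|σ(𝒜)| = 8.  σ(𝒜) = { ∅, { c }, { e }, { c, e }, { a, b, d }, { a, b, c, d }, { a, b, d, e }, X }

Derivation:
Take S₀ = 𝒜 ∪ {∅, X} = { ∅, { e }, { a, b, d }, X }.
Pass 1 (3 new):
  { c, e }  = X∖{ a, b, d }
  { a, b, c, d }  = X∖{ e }
  { a, b, d, e }  = { a, b, d } ∪ { e }
  — 7 sets.
Pass 2 (1 new):
  { c }  = X∖{ a, b, d, e }
  — 8 sets.
Pass 3 adds nothing — fixpoint reached.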